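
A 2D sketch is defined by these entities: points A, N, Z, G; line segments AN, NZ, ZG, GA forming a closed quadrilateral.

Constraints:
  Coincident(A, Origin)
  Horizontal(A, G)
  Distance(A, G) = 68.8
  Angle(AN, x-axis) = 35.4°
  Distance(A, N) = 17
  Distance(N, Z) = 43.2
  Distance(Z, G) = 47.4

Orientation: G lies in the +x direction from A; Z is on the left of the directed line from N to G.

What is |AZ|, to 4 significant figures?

60.02

Checks: |NZ| = 43.20 ✓; |ZG| = 47.40 ✓.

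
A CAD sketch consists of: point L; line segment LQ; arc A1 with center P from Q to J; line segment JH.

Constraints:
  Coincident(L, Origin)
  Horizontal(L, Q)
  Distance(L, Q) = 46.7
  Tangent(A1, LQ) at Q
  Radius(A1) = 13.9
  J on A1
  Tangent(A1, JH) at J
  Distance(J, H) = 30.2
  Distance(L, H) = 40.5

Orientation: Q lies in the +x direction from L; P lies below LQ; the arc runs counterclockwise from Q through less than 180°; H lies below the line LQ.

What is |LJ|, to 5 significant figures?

35.112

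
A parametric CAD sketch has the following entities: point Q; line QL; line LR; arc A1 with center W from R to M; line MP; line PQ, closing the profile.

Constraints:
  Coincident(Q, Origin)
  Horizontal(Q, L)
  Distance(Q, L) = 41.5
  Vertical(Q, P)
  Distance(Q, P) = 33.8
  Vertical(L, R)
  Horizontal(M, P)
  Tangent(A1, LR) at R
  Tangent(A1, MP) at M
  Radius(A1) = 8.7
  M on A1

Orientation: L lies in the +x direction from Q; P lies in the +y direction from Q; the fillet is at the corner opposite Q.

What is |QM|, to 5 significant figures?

47.099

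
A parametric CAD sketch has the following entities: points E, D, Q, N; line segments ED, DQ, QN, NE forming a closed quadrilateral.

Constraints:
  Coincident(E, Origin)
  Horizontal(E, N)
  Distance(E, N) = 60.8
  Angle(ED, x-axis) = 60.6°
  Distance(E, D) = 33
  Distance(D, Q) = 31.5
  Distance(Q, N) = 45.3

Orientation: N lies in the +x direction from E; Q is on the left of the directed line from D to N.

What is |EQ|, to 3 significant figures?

61.5

Checks: |DQ| = 31.50 ✓; |QN| = 45.30 ✓.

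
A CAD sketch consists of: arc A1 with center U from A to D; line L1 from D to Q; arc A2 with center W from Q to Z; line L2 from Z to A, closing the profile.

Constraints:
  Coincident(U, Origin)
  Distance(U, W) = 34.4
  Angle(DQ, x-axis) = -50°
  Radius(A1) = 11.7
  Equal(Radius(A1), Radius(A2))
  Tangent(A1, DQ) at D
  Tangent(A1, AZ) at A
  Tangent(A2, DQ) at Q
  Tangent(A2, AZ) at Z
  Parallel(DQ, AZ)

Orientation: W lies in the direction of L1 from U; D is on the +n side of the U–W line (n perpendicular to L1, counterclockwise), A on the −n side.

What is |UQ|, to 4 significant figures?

36.34

Tangency of A1 to both parallel lines with radius 11.7 puts D and A at U ± 11.7·n: D = (8.963, 7.521), A = (-8.963, -7.521). Equal radii place Q and Z the same way about W: Q = W + 11.7·n = (31.07, -18.83), Z = W − 11.7·n = (13.15, -33.87). Then |UQ| = |Q − U| = 36.34.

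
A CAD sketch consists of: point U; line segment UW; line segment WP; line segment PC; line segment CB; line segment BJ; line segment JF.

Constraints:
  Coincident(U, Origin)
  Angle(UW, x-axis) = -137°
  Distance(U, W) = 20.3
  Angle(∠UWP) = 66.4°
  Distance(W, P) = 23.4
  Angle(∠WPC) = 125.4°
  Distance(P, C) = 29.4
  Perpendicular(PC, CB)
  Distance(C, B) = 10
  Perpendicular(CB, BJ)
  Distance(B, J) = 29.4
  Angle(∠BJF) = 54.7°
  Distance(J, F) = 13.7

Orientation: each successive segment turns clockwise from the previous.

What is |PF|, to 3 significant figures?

8.00

U is at the origin; UW runs at -137.0° with length 20.3, so W = (-14.8, -13.8). ∠UWP = 66.4° gives WP at 109° from the x-axis; with |WP| = 23.4, P = (-22.6, 8.23). ∠WPC = 125.4° gives PC at 54.8° from the x-axis; with |PC| = 29.4, C = (-5.67, 32.3). PC ⟂ CB, so CB runs at -35.2°; with |CB| = 10.0, B = (2.50, 26.5). CB ⟂ BJ, so BJ runs at -125°; with |BJ| = 29.4, J = (-14.4, 2.46). ∠BJF = 54.7° gives JF at 110° from the x-axis; with |JF| = 13.7, F = (-19.0, 15.4). Then |PF| = |F − P| = 8.00.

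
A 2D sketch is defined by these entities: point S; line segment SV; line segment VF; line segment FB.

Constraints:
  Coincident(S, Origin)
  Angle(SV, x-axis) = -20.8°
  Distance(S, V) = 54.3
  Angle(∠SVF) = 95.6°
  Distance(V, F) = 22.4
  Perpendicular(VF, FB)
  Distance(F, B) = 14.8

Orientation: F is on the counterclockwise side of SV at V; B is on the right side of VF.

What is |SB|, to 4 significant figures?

74.20

S is at the origin; SV runs at -20.8° with length 54.3, so V = 54.3·(cos -20.8°, sin -20.8°) = (50.76, -19.28). ∠SVF = 95.6°, so VF runs at -20.8° + (180° − 95.6°) = 63.60° from the x-axis; with |VF| = 22.4, F = V + 22.4·(cos 63.60°, sin 63.60°) = (60.72, 0.7816). VF ⟂ FB; with |FB| = 14.8 on the right of VF, B = F + 14.8·(0.8957, -0.4446) = (73.98, -5.799). Then |SB| = |B − S| = 74.20.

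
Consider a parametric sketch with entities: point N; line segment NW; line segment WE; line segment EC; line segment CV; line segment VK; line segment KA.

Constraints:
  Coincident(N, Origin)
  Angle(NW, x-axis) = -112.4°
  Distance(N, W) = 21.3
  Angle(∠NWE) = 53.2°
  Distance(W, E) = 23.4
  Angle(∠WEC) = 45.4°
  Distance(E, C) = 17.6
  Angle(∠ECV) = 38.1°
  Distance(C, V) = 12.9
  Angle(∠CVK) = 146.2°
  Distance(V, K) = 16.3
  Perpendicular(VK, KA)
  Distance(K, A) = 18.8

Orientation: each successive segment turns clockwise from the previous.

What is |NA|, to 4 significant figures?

30.27

N is at the origin; NW runs at -112.4° with length 21.3, so W = (-8.117, -19.69). ∠NWE = 53.2° gives WE at 120.8° from the x-axis; with |WE| = 23.4, E = (-20.10, 0.4068). ∠WEC = 45.4° gives EC at -13.80° from the x-axis; with |EC| = 17.6, C = (-3.007, -3.791). ∠ECV = 38.1° gives CV at -155.7° from the x-axis; with |CV| = 12.9, V = (-14.76, -9.100). ∠CVK = 146.2° gives VK at 170.5° from the x-axis; with |VK| = 16.3, K = (-30.84, -6.410). The perpendicularity gives KA at right angles to VK, so KA runs at 80.50°; with |KA| = 18.8, A = (-27.74, 12.13). Then |NA| = |A − N| = 30.27.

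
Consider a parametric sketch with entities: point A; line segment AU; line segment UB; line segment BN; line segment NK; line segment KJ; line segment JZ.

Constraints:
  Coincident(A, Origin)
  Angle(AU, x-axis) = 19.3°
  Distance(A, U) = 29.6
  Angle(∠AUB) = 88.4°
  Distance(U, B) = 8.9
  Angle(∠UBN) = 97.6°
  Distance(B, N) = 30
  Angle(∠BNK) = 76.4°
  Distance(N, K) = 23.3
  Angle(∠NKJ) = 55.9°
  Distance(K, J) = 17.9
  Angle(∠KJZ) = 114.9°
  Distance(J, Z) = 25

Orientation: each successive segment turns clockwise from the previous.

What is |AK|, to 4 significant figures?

11.36

A is at the origin; AU runs at 19.3° with length 29.6, so U = (27.94, 9.783). ∠AUB = 88.4° gives UB at -72.30° from the x-axis; with |UB| = 8.9, B = (30.64, 1.305). ∠UBN = 97.6° gives BN at -154.7° from the x-axis; with |BN| = 30.0, N = (3.520, -11.52). ∠BNK = 76.4° gives NK at 101.7° from the x-axis; with |NK| = 23.3, K = (-1.205, 11.30). Then |AK| = |K − A| = 11.36.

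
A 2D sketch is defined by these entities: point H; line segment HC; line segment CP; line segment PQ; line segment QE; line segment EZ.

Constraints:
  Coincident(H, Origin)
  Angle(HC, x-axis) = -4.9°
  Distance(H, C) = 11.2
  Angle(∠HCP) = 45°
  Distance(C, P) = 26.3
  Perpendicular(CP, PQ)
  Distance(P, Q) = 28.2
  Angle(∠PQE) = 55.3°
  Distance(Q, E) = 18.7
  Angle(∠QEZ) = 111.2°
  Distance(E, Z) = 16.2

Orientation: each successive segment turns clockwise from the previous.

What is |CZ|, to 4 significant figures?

14.82

∠PQE = 55.3° gives QE at 5.400° from the x-axis; with |QE| = 18.7, E = (-8.506, 5.433). ∠QEZ = 111.2° gives EZ at -63.40° from the x-axis; with |EZ| = 16.2, Z = (-1.252, -9.052). Then |CZ| = |Z − C| = 14.82.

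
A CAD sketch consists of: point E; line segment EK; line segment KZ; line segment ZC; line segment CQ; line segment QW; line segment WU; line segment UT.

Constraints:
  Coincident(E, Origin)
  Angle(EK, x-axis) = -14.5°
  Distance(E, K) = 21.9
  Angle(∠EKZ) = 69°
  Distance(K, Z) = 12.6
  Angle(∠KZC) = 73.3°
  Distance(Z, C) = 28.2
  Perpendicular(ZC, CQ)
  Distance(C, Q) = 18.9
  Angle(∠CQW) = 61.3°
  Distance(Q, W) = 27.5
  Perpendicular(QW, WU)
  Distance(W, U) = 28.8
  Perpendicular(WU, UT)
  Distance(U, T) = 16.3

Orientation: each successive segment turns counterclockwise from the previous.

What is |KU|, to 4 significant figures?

34.71

E is at the origin; EK runs at -14.5° with length 21.9, so K = (21.20, -5.483). ∠EKZ = 69.0° gives KZ at 96.50° from the x-axis; with |KZ| = 12.6, Z = (19.78, 7.036). ∠KZC = 73.3° gives ZC at -156.8° from the x-axis; with |ZC| = 28.2, C = (-6.144, -4.073). ZC ⟂ CQ, so CQ runs at -66.80°; with |CQ| = 18.9, Q = (1.302, -21.45). ∠CQW = 61.3° gives QW at 51.90° from the x-axis; with |QW| = 27.5, W = (18.27, 0.1956). QW is perpendicular to WU, so WU runs at 141.9°; with |WU| = 28.8, U = (-4.393, 17.97). Then |KU| = |U − K| = 34.71.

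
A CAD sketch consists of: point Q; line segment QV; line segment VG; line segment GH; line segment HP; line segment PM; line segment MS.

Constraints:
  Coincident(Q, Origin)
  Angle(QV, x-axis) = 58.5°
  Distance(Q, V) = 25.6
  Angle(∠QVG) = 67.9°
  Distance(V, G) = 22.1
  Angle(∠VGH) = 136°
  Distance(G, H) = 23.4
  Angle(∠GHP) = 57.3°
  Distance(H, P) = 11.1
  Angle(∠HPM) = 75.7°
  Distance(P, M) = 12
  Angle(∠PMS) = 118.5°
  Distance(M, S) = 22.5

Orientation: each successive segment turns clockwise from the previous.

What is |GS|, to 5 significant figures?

26.441

∠HPM = 75.7° gives PM at 35.400° from the x-axis; with |PM| = 12.0, M = (24.712, -5.0243). ∠PMS = 118.5° gives MS at -26.100° from the x-axis; with |MS| = 22.5, S = (44.917, -14.923). Then |GS| = |S − G| = 26.441.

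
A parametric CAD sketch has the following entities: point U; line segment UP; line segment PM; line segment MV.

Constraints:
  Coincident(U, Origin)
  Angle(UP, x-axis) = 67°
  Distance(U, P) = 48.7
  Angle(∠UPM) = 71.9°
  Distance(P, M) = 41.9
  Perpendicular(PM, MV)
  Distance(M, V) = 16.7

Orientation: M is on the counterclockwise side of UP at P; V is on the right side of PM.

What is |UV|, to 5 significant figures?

68.443

∠UPM = 71.9°, so PM runs at 67.0° + (180° − 71.9°) = 175.10° from the x-axis; with |PM| = 41.9, M = P + 41.9·(cos 175.10°, sin 175.10°) = (-22.718, 48.408). The perpendicularity gives MV at right angles to PM; with |MV| = 16.7 on the right of PM, V = M + 16.7·(0.085417, 0.99635) = (-21.292, 65.047). Then |UV| = |V − U| = 68.443.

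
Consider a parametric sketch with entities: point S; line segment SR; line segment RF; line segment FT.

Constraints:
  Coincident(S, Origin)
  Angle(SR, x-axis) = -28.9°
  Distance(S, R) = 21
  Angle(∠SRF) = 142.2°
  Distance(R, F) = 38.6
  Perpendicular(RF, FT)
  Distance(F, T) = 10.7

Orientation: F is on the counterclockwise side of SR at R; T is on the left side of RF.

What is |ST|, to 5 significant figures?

55.236

S is at the origin; SR runs at -28.9° with length 21.0, so R = 21.0·(cos -28.9°, sin -28.9°) = (18.385, -10.149). ∠SRF = 142.2°, so RF runs at -28.9° + (180° − 142.2°) = 8.9000° from the x-axis; with |RF| = 38.6, F = R + 38.6·(cos 8.9000°, sin 8.9000°) = (56.520, -4.1771). RF is perpendicular to FT; with |FT| = 10.7 on the left of RF, T = F + 10.7·(-0.15471, 0.98796) = (54.865, 6.3941). Then |ST| = |T − S| = 55.236.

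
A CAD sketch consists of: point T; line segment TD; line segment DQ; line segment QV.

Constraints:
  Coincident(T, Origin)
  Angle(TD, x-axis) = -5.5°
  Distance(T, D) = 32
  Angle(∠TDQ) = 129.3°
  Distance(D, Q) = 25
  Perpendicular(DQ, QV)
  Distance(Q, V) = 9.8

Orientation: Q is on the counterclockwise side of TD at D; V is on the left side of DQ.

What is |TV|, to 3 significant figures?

47.7

T is at the origin; TD runs at -5.5° with length 32.0, so D = 32.0·(cos -5.5°, sin -5.5°) = (31.9, -3.07). ∠TDQ = 129.3°, so DQ runs at -5.5° + (180° − 129.3°) = 45.2° from the x-axis; with |DQ| = 25.0, Q = D + 25.0·(cos 45.2°, sin 45.2°) = (49.5, 14.7). DQ is perpendicular to QV; with |QV| = 9.8 on the left of DQ, V = Q + 9.8·(-0.710, 0.705) = (42.5, 21.6). Then |TV| = |V − T| = 47.7.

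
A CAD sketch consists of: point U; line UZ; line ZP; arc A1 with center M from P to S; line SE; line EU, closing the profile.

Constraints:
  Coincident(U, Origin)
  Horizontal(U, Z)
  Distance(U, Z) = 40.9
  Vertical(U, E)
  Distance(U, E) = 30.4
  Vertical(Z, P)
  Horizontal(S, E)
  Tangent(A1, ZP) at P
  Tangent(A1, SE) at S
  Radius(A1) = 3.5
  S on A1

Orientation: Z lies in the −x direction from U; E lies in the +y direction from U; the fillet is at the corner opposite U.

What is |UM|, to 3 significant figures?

46.1

U is at the origin; U and Z share the same y with |UZ| = 40.9 and Z on the −x side, so Z = (-40.9, 0.00). U and E share the same x with |UE| = 30.4 and E on the +y side, so E = (0.00, 30.4). The virtual corner opposite U is at (-40.9, 30.4). Tangency of A1 to ZP means the radius MP is perpendicular to ZP and the tangent condition forces MS to be normal to SE, with radius 3.5, so the center M sits 3.5 in from both sides at M = (-37.4, 26.9). Then |UM| = |M − U| = 46.1.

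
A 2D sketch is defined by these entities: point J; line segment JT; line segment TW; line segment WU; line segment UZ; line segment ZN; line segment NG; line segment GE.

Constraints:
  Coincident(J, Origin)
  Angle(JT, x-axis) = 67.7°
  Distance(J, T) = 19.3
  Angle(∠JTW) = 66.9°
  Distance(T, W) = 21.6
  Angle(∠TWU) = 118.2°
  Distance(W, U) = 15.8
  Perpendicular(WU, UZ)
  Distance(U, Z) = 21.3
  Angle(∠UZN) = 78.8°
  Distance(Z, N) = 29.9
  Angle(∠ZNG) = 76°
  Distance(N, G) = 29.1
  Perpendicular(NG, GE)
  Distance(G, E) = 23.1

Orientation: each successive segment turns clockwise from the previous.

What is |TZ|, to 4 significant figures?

26.11

J is at the origin; JT runs at 67.7° with length 19.3, so T = (7.324, 17.86). ∠JTW = 66.9° gives TW at -45.40° from the x-axis; with |TW| = 21.6, W = (22.49, 2.477). ∠TWU = 118.2° gives WU at -107.2° from the x-axis; with |WU| = 15.8, U = (17.82, -12.62). WU is perpendicular to UZ, so UZ runs at 162.8°; with |UZ| = 21.3, Z = (-2.530, -6.318). Then |TZ| = |Z − T| = 26.11.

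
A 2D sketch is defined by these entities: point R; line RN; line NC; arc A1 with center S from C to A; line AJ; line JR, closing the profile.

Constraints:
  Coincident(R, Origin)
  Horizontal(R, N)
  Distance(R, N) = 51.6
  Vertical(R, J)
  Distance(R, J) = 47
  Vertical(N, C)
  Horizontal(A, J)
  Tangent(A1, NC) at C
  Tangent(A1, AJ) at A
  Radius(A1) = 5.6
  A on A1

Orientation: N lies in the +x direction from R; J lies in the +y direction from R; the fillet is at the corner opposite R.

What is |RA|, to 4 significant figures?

65.76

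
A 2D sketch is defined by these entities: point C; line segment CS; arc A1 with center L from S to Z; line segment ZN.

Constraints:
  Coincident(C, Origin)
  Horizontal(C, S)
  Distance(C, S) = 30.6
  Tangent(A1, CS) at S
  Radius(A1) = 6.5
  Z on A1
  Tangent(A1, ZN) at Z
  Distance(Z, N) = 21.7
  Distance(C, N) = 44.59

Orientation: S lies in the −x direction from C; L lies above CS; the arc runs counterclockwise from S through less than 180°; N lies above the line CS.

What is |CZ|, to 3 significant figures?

26.4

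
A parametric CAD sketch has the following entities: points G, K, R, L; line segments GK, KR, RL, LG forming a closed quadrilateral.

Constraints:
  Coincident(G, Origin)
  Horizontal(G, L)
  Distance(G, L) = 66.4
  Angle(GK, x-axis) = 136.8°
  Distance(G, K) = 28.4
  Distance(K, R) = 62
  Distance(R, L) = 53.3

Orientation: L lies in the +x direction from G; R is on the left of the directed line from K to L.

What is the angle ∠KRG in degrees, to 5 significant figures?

27.201°

Checks: |KR| = 62.00 ✓; |RL| = 53.30 ✓.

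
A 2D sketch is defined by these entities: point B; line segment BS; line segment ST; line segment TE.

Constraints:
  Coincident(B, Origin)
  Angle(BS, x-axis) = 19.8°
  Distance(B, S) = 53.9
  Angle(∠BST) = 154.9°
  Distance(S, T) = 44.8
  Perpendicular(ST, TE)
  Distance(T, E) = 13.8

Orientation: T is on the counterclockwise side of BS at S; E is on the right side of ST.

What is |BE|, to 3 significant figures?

101

∠BST = 154.9°, so ST runs at 19.8° + (180° − 154.9°) = 44.9° from the x-axis; with |ST| = 44.8, T = S + 44.8·(cos 44.9°, sin 44.9°) = (82.4, 49.9). ST ⟂ TE; with |TE| = 13.8 on the right of ST, E = T + 13.8·(0.706, -0.708) = (92.2, 40.1). Then |BE| = |E − B| = 101.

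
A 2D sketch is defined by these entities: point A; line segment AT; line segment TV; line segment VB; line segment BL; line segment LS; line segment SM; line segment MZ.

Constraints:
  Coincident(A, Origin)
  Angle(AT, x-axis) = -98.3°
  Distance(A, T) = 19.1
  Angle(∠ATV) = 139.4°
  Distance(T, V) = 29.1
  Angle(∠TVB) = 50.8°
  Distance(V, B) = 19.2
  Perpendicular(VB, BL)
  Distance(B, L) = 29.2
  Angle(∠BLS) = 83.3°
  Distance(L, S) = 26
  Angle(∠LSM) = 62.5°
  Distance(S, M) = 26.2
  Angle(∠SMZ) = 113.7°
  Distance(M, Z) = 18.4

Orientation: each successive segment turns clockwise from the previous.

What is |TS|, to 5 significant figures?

25.274

VB is perpendicular to BL, so BL runs at 1.9000°; with |BL| = 29.2, L = (3.8615, -17.872). ∠BLS = 83.3° gives LS at -94.800° from the x-axis; with |LS| = 26.0, S = (1.6858, -43.781). Then |TS| = |S − T| = 25.274.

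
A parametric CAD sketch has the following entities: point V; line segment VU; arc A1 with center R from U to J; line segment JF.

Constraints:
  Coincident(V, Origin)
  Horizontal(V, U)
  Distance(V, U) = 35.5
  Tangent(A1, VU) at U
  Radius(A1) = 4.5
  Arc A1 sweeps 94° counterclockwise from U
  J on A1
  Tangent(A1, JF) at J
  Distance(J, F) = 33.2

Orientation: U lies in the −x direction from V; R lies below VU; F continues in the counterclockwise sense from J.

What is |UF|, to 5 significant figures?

37.995

On A1, U sits at bearing 90° from R; a 94° counterclockwise sweep puts J at bearing 184°, so J = R + 4.5·(cos 184°, sin 184°) = (-39.989, -4.8139). The tangent condition forces RJ to be normal to JF, so JF runs along (−sin 184°, cos 184°); with |JF| = 33.2, F = (-37.673, -37.933). Then |UF| = |F − U| = 37.995.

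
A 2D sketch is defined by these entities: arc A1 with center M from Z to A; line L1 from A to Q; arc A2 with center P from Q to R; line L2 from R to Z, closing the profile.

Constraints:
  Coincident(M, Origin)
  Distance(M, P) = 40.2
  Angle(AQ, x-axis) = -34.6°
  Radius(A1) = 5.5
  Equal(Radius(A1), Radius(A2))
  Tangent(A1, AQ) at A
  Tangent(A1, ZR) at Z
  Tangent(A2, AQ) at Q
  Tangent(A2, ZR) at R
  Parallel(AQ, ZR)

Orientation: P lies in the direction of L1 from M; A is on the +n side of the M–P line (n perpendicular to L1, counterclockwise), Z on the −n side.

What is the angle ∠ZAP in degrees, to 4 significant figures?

82.21°

The slot axis is L1's direction at -34.6°, so u = (cos -34.6°, sin -34.6°) = (0.8231, -0.5678) and n = (−sin -34.6°, cos -34.6°) = (0.5678, 0.8231). M is at the origin and P lies 40.2 along u from M, so P = 40.2·u = (33.09, -22.83). Tangency of A1 to both parallel lines with radius 5.5 puts A and Z at M ± 5.5·n: A = (3.123, 4.527), Z = (-3.123, -4.527). Then cos ∠ZAP = AZ·AP / (|AZ||AP|), giving 82.21°.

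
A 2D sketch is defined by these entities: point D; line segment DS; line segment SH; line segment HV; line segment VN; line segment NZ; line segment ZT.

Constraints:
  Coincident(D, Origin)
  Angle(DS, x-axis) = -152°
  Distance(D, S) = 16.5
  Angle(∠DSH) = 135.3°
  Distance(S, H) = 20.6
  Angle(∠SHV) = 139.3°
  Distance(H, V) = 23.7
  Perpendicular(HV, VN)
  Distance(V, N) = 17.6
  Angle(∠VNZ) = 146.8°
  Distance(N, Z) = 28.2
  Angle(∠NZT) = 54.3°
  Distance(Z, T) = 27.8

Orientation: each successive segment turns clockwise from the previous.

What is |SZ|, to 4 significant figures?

36.62

D is at the origin; DS runs at -152.0° with length 16.5, so S = (-14.57, -7.746). ∠DSH = 135.3° gives SH at 163.3° from the x-axis; with |SH| = 20.6, H = (-34.30, -1.827). ∠SHV = 139.3° gives HV at 122.6° from the x-axis; with |HV| = 23.7, V = (-47.07, 18.14). HV is perpendicular to VN, so VN runs at 32.60°; with |VN| = 17.6, N = (-32.24, 27.62). ∠VNZ = 146.8° gives NZ at -0.6000° from the x-axis; with |NZ| = 28.2, Z = (-4.043, 27.33). Then |SZ| = |Z − S| = 36.62.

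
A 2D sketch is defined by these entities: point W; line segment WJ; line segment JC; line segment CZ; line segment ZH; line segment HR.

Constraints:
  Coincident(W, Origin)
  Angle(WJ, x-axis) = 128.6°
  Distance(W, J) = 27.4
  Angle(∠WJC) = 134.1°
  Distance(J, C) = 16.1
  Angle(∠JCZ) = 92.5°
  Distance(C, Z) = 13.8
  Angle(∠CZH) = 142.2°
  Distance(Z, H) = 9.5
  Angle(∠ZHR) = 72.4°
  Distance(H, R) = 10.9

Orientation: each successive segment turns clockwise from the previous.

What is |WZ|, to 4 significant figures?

36.25

W is at the origin; WJ runs at 128.6° with length 27.4, so J = (-17.09, 21.41). ∠WJC = 134.1° gives JC at 82.70° from the x-axis; with |JC| = 16.1, C = (-15.05, 37.38). ∠JCZ = 92.5° gives CZ at -4.800° from the x-axis; with |CZ| = 13.8, Z = (-1.297, 36.23). Then |WZ| = |Z − W| = 36.25.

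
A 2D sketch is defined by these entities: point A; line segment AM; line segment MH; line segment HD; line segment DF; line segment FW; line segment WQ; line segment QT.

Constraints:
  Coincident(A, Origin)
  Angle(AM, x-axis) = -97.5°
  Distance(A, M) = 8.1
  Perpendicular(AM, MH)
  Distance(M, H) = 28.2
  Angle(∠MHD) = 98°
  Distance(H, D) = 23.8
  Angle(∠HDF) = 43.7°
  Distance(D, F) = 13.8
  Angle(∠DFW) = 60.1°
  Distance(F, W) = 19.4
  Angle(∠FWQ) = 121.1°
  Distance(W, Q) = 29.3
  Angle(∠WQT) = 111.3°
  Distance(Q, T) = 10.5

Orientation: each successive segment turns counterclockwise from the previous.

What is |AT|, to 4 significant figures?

65.28

A is at the origin; AM runs at -97.5° with length 8.1, so M = (-1.057, -8.031). The perpendicularity gives MH at right angles to AM, so MH runs at -7.500°; with |MH| = 28.2, H = (26.90, -11.71). ∠MHD = 98.0° gives HD at 74.50° from the x-axis; with |HD| = 23.8, D = (33.26, 11.22). ∠HDF = 43.7° gives DF at -149.2° from the x-axis; with |DF| = 13.8, F = (21.41, 4.157). ∠DFW = 60.1° gives FW at -29.30° from the x-axis; with |FW| = 19.4, W = (38.33, -5.337). ∠FWQ = 121.1° gives WQ at 29.60° from the x-axis; with |WQ| = 29.3, Q = (63.80, 9.135). ∠WQT = 111.3° gives QT at 98.30° from the x-axis; with |QT| = 10.5, T = (62.29, 19.53). Then |AT| = |T − A| = 65.28.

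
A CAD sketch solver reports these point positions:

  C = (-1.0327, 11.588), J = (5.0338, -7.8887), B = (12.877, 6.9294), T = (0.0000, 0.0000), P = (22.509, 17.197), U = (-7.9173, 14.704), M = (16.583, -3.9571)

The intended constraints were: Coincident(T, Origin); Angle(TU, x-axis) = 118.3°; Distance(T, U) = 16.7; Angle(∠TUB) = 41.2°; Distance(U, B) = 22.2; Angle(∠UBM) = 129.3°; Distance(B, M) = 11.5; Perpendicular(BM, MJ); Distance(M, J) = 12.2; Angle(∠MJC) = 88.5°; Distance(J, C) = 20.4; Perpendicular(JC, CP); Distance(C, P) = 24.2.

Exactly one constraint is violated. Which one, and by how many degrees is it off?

Perpendicular(JC, CP) — off by 3.90°.

T = (0.00, 0.00) ✓; TU at 118.3° ✓; |TU| = 16.70 ✓; ∠TUB = 41.20° ✓; |UB| = 22.20 ✓; ∠UBM = 129.3° ✓; |BM| = 11.50 ✓; ∠(BM, MJ) = 90.00° ✓; |MJ| = 12.20 ✓; ∠MJC = 88.50° ✓; |JC| = 20.40 ✓; ∠(JC, CP) = 93.90° ✗; |CP| = 24.20 ✓.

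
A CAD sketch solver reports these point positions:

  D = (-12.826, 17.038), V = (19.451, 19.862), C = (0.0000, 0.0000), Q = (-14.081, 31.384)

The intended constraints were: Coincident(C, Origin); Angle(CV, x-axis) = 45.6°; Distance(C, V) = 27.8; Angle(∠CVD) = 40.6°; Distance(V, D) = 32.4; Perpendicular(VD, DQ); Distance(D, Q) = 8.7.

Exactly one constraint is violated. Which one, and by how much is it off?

Distance(D, Q) = 8.7 — off by 5.70.

C = (0.00, 0.00) ✓; CV at 45.60° ✓; |CV| = 27.80 ✓; ∠CVD = 40.60° ✓; |VD| = 32.40 ✓; ∠(VD, DQ) = 90.00° ✓; |DQ| = 14.40 ✗.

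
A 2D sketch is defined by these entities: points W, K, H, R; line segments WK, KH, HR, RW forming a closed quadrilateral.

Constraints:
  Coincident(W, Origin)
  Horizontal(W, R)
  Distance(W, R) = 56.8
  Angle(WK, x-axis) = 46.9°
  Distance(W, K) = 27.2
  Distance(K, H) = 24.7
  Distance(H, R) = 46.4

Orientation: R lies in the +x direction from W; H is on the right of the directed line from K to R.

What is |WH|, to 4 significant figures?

11.09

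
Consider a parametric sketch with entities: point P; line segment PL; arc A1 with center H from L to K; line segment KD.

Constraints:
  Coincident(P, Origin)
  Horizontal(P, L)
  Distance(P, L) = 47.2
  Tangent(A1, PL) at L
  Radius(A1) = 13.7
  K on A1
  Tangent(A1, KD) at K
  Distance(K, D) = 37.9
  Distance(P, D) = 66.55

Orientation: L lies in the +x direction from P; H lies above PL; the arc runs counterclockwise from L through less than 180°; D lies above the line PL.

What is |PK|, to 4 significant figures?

62.52

Checks: |PL| = 47.20 ✓; |HK| = 13.70 ✓; ∠(HK, KD) = 90.00° ✓; |KD| = 37.90 ✓; |PD| = 66.55 ✓.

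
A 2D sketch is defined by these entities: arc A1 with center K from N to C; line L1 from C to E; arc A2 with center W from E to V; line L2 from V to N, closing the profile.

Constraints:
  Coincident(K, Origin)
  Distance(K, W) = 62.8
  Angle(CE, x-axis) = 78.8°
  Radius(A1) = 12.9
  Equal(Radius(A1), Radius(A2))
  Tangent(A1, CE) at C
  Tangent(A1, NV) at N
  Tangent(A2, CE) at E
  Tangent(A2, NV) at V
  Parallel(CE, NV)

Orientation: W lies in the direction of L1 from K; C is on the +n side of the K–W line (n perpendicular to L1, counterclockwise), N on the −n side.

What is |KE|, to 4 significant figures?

64.11

The slot axis is L1's direction at 78.8°, so u = (cos 78.8°, sin 78.8°) = (0.1942, 0.9810) and n = (−sin 78.8°, cos 78.8°) = (-0.9810, 0.1942). K is at the origin and W lies 62.8 along u from K, so W = 62.8·u = (12.20, 61.60). Tangency of A1 to both parallel lines with radius 12.9 puts C and N at K ± 12.9·n: C = (-12.65, 2.506), N = (12.65, -2.506). Equal radii place E and V the same way about W: E = W + 12.9·n = (-0.4564, 64.11), V = W − 12.9·n = (24.85, 59.10). Then |KE| = |E − K| = 64.11.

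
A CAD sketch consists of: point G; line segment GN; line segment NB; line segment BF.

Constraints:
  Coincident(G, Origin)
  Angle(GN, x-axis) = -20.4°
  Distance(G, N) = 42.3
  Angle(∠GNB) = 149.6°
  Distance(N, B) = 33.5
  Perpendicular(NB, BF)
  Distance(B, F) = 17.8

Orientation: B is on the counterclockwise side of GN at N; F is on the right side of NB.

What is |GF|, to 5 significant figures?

80.218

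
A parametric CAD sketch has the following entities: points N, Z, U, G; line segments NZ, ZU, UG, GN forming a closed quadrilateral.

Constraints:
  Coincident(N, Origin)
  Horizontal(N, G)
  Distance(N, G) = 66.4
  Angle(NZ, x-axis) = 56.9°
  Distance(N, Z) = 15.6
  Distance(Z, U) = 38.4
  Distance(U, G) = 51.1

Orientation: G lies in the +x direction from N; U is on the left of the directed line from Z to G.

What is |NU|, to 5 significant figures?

53.789

N is at the origin; NG is horizontal with |NG| = 66.4 and G in +x, so G = (66.4, 0). NZ runs at 56.9° with |NZ| = 15.6, so Z = (8.5192, 13.068). U is determined by |ZU| = 38.4 and |UG| = 51.1 together: it lies at the intersection of circle(Z, 38.4) and circle(G, 51.1). With |ZG| = 59.338, the foot of the radical line on ZG is 20.091 from Z and the perpendicular offset is √(38.4² − 20.091²) = 32.725. Taking the left-of-ZG solution: U = (35.324, 40.565).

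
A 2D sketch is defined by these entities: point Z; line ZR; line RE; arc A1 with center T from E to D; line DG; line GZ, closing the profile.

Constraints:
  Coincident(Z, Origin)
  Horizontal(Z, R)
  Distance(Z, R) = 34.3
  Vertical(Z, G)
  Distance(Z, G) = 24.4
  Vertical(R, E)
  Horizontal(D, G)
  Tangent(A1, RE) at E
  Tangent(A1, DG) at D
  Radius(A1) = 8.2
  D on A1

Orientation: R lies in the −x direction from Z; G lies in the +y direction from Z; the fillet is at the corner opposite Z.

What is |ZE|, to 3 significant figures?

37.9

Z is at the origin; ZR is horizontal with |ZR| = 34.3 and R on the −x side, so R = (-34.3, 0.00). ZG is vertical with |ZG| = 24.4 and G on the +y side, so G = (0.00, 24.4). The virtual corner opposite Z is at (-34.3, 24.4). A1 meets RE tangentially, so TE is at right angles to RE and since A1 is tangent to DG there, TD ⟂ DG, with radius 8.2, so the center T sits 8.2 in from both sides at T = (-26.1, 16.2). That places the tangent points at E = (-34.3, 16.2) on RE and D = (-26.1, 24.4) on DG. Then |ZE| = |E − Z| = 37.9.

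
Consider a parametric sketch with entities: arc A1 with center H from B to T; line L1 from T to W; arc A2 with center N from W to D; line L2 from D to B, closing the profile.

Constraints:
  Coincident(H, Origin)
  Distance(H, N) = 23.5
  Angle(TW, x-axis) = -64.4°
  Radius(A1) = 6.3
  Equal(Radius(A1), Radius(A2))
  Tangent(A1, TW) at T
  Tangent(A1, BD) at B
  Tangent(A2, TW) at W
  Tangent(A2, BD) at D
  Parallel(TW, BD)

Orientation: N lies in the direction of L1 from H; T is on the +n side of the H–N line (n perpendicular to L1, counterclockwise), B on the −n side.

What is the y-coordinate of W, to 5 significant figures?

-18.471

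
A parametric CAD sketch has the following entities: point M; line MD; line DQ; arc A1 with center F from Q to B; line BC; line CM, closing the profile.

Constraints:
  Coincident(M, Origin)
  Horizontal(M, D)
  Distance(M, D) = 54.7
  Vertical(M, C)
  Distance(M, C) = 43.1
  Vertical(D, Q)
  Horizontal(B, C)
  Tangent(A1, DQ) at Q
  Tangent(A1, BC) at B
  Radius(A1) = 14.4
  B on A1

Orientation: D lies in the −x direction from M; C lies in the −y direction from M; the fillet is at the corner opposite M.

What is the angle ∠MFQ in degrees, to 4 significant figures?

144.5°

The virtual corner opposite M is at (-54.70, -43.10). Tangency of A1 to DQ means the radius FQ is perpendicular to DQ and since A1 is tangent to BC there, FB ⟂ BC, with radius 14.4, so the center F sits 14.4 in from both sides at F = (-40.30, -28.70). That places the tangent points at Q = (-54.70, -28.70) on DQ and B = (-40.30, -43.10) on BC. Then cos ∠MFQ = FM·FQ / (|FM||FQ|), giving 144.5°.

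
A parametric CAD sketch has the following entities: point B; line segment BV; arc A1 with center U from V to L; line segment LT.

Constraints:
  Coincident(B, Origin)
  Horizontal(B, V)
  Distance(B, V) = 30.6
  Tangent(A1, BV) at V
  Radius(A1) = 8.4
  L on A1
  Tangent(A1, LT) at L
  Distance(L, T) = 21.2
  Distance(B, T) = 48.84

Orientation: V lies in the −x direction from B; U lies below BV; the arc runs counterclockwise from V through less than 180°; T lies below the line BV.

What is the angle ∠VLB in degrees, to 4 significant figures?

33.02°

Checks: ∠(UV, VB) = 90.00° ✓; |UL| = 8.400 ✓; ∠(UL, LT) = 90.00° ✓; |LT| = 21.20 ✓; |BT| = 48.84 ✓.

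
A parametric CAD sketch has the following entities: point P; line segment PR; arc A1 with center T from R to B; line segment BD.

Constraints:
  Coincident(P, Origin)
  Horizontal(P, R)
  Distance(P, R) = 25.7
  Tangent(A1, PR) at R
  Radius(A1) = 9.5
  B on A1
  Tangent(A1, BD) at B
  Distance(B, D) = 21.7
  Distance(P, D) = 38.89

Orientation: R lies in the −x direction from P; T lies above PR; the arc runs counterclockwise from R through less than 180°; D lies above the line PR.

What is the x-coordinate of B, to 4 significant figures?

-16.42

P is at the origin; PR is horizontal with |PR| = 25.7 and R on the −x side, so R = (-25.70, 0.000). The tangent condition forces TR to be normal to PR, so T = R + (0, 9.5) = (-25.70, 9.500). Since TB ⟂ BD (tangency), |TD| = √(9.5² + 21.7²) = 23.69 regardless of where B sits on A1. So D lies on both circle(P, 38.89) and circle(T, 23.69); the above-PR intersection is D = (-21.02, 32.72). B is the foot of the tangent from D: B = (-16.42, 11.51).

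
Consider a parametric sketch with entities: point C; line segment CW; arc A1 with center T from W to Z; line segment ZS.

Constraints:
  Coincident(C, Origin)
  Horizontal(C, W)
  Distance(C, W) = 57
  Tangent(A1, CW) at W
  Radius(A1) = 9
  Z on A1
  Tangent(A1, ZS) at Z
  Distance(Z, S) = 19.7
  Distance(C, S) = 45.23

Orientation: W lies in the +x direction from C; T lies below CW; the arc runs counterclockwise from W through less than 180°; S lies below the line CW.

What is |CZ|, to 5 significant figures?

49.344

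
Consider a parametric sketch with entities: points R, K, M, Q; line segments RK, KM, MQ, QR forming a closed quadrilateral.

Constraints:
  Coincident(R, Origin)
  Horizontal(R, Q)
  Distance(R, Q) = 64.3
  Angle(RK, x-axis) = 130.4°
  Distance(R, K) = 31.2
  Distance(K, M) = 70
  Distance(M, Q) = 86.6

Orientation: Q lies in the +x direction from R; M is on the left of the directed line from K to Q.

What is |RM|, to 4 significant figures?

81.13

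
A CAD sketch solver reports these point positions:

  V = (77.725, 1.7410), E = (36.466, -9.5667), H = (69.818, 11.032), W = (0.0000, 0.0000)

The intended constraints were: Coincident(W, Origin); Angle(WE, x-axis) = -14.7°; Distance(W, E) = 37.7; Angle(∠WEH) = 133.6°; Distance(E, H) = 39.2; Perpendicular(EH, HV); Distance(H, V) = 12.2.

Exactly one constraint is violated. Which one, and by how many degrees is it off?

Perpendicular(EH, HV) — off by 8.70°.

W = (0.00, 0.00) ✓; WE at -14.70° ✓; |WE| = 37.70 ✓; ∠WEH = 133.6° ✓; |EH| = 39.20 ✓; ∠(EH, HV) = 81.30° ✗; |HV| = 12.20 ✓.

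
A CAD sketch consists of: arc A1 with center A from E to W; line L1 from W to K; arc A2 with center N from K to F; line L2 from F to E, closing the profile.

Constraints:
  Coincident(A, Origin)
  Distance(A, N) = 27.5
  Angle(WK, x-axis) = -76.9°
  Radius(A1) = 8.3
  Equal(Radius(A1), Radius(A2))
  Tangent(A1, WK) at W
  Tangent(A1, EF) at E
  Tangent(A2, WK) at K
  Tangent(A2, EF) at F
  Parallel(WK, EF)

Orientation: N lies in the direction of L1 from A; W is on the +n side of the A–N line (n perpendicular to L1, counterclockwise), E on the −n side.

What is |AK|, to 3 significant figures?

28.7

The slot axis is L1's direction at -76.9°, so u = (cos -76.9°, sin -76.9°) = (0.227, -0.974) and n = (−sin -76.9°, cos -76.9°) = (0.974, 0.227). A is at the origin and N lies 27.5 along u from A, so N = 27.5·u = (6.23, -26.8). Tangency of A1 to both parallel lines with radius 8.3 puts W and E at A ± 8.3·n: W = (8.08, 1.88), E = (-8.08, -1.88). Equal radii place K and F the same way about N: K = N + 8.3·n = (14.3, -24.9), F = N − 8.3·n = (-1.85, -28.7). Then |AK| = |K − A| = 28.7.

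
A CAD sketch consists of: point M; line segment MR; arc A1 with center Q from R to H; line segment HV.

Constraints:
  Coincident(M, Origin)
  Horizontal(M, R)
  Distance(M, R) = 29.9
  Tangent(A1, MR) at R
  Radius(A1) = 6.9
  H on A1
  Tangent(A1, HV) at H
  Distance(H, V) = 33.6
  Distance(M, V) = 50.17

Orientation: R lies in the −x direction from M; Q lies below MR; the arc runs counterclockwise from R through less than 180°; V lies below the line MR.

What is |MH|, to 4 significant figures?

37.59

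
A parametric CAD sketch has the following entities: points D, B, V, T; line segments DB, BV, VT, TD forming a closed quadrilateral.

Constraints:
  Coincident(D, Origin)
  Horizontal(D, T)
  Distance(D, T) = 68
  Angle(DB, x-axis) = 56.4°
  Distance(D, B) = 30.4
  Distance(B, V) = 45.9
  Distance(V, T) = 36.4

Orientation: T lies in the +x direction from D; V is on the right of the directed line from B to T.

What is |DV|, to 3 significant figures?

39.3

D is at the origin; D and T share the same y with |DT| = 68.0 and T in +x, so T = (68.0, 0). DB runs at 56.4° with |DB| = 30.4, so B = (16.8, 25.3). V is determined by |BV| = 45.9 and |VT| = 36.4 together: it lies at the intersection of circle(B, 45.9) and circle(T, 36.4). With |BT| = 57.1, the foot of the radical line on BT is 35.4 from B and the perpendicular offset is √(45.9² − 35.4²) = 29.2. Taking the right-of-BT solution: V = (35.6, -16.6).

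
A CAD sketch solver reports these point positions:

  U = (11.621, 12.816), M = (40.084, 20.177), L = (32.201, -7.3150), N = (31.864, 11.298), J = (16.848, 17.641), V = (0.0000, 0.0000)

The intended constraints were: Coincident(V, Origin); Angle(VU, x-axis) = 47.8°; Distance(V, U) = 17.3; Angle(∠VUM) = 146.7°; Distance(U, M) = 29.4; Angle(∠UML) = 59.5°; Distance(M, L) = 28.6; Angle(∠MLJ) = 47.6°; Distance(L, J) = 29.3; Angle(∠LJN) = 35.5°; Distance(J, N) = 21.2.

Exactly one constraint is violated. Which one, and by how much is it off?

Distance(J, N) = 21.2 — off by 4.90.

V = (0.00, 0.00) ✓; VU at 47.80° ✓; |VU| = 17.30 ✓; ∠VUM = 146.7° ✓; |UM| = 29.40 ✓; ∠UML = 59.50° ✓; |ML| = 28.60 ✓; ∠MLJ = 47.60° ✓; |LJ| = 29.30 ✓; ∠LJN = 35.50° ✓; |JN| = 16.30 ✗.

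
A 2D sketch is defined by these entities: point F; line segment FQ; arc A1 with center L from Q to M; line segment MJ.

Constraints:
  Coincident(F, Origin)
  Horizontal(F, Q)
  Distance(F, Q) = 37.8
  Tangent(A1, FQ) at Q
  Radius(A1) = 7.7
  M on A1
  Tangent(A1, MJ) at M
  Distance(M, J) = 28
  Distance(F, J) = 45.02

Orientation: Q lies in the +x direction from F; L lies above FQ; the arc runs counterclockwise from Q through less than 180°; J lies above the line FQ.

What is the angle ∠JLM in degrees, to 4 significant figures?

74.62°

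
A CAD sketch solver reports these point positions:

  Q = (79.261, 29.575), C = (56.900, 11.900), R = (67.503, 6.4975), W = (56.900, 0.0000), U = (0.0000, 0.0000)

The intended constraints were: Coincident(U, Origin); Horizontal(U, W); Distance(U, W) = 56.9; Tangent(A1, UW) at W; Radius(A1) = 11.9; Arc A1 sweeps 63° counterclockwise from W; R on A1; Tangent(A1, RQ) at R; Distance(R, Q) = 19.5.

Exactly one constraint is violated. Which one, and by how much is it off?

Distance(R, Q) = 19.5 — off by 6.40.

U = (0.00, 0.00) ✓; U.y = 0.00, W.y = 0.00 ✓; |UW| = 56.90 ✓; ∠(CW, WU) = 90.00° ✓; |CW| = 11.90 ✓; bearing(C→R) − bearing(C→W) = 63.00° ✓; |CR| = 11.90 ✓; ∠(CR, RQ) = 90.00° ✓; |RQ| = 25.90 ✗.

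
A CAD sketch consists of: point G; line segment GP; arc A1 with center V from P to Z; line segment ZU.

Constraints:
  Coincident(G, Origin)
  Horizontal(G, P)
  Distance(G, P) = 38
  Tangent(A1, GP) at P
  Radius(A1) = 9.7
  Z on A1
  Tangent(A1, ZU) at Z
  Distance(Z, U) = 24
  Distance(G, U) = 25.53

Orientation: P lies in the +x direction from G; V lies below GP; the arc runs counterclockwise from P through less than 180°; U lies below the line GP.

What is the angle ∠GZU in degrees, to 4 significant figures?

53.50°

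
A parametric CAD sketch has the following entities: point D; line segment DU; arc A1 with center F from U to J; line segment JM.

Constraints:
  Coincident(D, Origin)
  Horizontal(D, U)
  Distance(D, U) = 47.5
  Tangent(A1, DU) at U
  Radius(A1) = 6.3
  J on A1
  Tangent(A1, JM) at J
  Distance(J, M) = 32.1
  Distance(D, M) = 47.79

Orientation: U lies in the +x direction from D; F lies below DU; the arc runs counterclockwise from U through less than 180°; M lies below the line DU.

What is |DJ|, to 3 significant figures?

41.7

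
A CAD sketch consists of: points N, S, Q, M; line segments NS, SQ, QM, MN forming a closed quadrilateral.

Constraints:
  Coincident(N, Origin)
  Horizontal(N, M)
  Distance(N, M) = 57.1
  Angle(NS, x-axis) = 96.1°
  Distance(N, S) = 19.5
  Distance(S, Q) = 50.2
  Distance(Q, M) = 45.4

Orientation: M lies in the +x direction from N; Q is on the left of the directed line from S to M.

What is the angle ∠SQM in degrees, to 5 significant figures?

81.116°

N is at the origin; N and M share the same y with |NM| = 57.1 and M in +x, so M = (57.1, 0). NS runs at 96.1° with |NS| = 19.5, so S = (-2.0721, 19.390). Q is determined by |SQ| = 50.2 and |QM| = 45.4 together: it lies at the intersection of circle(S, 50.2) and circle(M, 45.4). With |SM| = 62.268, the foot of the radical line on SM is 34.819 from S and the perpendicular offset is √(50.2² − 34.819²) = 36.162. Taking the left-of-SM solution: Q = (42.276, 42.912).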